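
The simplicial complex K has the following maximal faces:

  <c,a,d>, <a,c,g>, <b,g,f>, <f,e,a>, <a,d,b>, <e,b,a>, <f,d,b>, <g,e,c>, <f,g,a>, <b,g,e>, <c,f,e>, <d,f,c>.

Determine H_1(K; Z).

H_1 = Z/2Z.

We work with the vertex ordering a < b < c < d < e < f < g. The simplices of K, each written with vertices in increasing order, are:

  0-simplices (7): a, b, c, d, e, f, g
  1-simplices (18): ab, ac, ad, ae, af, ag, bd, be, bf, bg, cd, ce, cf, cg, df, ef, eg, fg
  2-simplices (12): abd, abe, acd, acg, aef, afg, bdf, beg, bfg, cdf, cef, ceg

Hence C_0 ≅ Z^7, C_1 ≅ Z^18, C_2 ≅ Z^12.

∂_1: C_1 → C_0 sends each edge [p,q] (with p < q) to q − p.
This gives a 7×18 integer matrix of rank 6; reducing to Smith normal form yields diagonal entries (1,1,1,1,1,1).

∂_2: C_2 → C_1 sends each 2-simplex [p,q,r] to [q,r] − [p,r] + [p,q]. For instance
  ∂abe = be − ae + ab,
  ∂bdf = df − bf + bd.
The resulting 18×12 matrix has rank 12, and its Smith normal form has invariant factors (1,1,1,1,1,1,1,1,1,1,1,2).

Reading off H_k = ker ∂_k / im ∂_{k+1}:

  H_1: rank ker ∂_1 − rank ∂_2 = (18 − 6) − 12 = 0, and ∂_2 has invariant factor 2 > 1, so H_1 ≅ Z/2Z.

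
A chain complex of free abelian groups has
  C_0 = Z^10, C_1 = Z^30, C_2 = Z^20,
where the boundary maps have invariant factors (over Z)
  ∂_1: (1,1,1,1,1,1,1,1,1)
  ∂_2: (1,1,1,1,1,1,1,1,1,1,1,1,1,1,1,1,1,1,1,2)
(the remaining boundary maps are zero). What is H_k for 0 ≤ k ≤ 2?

H_0 ≅ Z,  H_1 ≅ Z ⊕ Z/2Z,  H_2 = 0.

H_0: b_0 = 10 − 0 − 9 = 1; torsion from ∂_1 factors > 1: none. So H_0 ≅ Z.
H_1: b_1 = 30 − 9 − 20 = 1; torsion from ∂_2 factors > 1: [2]. So H_1 ≅ Z ⊕ Z/2Z.
H_2: b_2 = 20 − 20 − 0 = 0; torsion from ∂_3 factors > 1: none. So H_2 ≅ 0.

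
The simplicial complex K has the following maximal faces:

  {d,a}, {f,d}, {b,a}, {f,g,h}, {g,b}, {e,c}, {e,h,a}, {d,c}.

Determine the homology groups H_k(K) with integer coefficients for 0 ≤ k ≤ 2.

H_0 = Z,  H_1 = Z^3,  H_2 = 0.

Fix the vertex order a < b < c < d < e < f < g < h and write every simplex with vertices in increasing order. Then dim K = 2 and the simplices of K are:

  0-simplices (8): a, b, c, d, e, f, g, h
  1-simplices (12): ab, ad, ae, ah, bg, cd, ce, df, eh, fg, fh, gh
  2-simplices (2): aeh, fgh

so the chain groups are C_0 ≅ Z^8, C_1 ≅ Z^12, C_2 ≅ Z^2.

The boundary map ∂_1: C_1 → C_0 sends each edge [p,q] (with p < q) to q − p.
This gives a 8×12 integer matrix of rank 7; reducing to Smith normal form yields diagonal entries (1,1,1,1,1,1,1).

Boundary ∂_2: C_2 → C_1 acts by ∂[p,q,r] = [q,r] − [p,r] + [p,q]. For instance
  ∂aeh = eh − ah + ae,
  ∂fgh = gh − fh + fg.
The 12×2 boundary matrix has rank 2 and Smith normal form diag(1,1).

Computing H_k = (kernel of ∂_k) / (image of ∂_{k+1}):

  H_0: rank C_0 − rank ∂_1 = 8 − 7 = 1, and the invariant factors of ∂_1 are all 1, so H_0 ≅ Z.
  H_1: rank ker ∂_1 − rank ∂_2 = (12 − 7) − 2 = 3, and the invariant factors of ∂_2 are all 1, so H_1 ≅ Z^3.
  H_2: rank ker ∂_2 − rank ∂_3 = (2 − 2) − 0 = 0, and there is no ∂_3, so H_2 ≅ 0.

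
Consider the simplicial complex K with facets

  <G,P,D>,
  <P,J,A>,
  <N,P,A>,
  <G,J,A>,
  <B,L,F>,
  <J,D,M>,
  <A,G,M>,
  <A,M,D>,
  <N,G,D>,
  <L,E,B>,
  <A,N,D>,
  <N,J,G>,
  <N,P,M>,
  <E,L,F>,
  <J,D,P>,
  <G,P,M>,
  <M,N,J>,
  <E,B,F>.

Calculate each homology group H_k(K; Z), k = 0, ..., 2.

Fix the vertex order A < B < D < E < F < G < J < L < M < N < P and write every simplex with vertices in increasing order. Then dim K = 2 and the simplices of K are:

  0-simplices (11): A, B, D, E, F, G, J, L, M, N, P
  1-simplices (27): AD, AG, AJ, AM, AN, AP, BE, BF, BL, DG, DJ, DM, DN, DP, EF, EL, FL, GJ, GM, GN, GP, JM, JN, JP, MN, MP, NP
  2-simplices (18): ADM, ADN, AGJ, AGM, AJP, ANP, BEF, BEL, BFL, DGN, DGP, DJM, DJP, EFL, GJN, GMP, JMN, MNP

so the chain groups are C_0 ≅ Z^11, C_1 ≅ Z^27, C_2 ≅ Z^18.

∂_1: C_1 → C_0 is given by ∂[p,q] = [q] − [p]. For instance
  ∂DP = P − D.
The resulting 11×27 matrix has rank 9, and its Smith normal form has invariant factors (1,1,1,1,1,1,1,1,1).

∂_2: C_2 → C_1 acts by ∂[p,q,r] = [q,r] − [p,r] + [p,q]. For instance
  ∂AGM = GM − AM + AG,
  ∂BEL = EL − BL + BE.
This gives a 27×18 integer matrix of rank 16; reducing to Smith normal form yields diagonal entries (1,1,1,1,1,1,1,1,1,1,1,1,1,1,1,1).

Reading off H_k = ker ∂_k / im ∂_{k+1}:

  H_0: rank C_0 − rank ∂_1 = 11 − 9 = 2, and the invariant factors of ∂_1 are all 1, so H_0 = Z^2.
  H_1: rank ker ∂_1 − rank ∂_2 = (27 − 9) − 16 = 2, and the invariant factors of ∂_2 are all 1, so H_1 = Z^2.
  H_2: rank ker ∂_2 − rank ∂_3 = (18 − 16) − 0 = 2, and there is no ∂_3, so H_2 = Z^2.

As a check, the Euler characteristic is 11 − 27 + 18 = 2, which agrees with 2 − 2 + 2 = 2.
(K is a triangulation of the disjoint union of the 2-sphere S^2 and the torus T^2.)

H_0 ≅ Z^2,  H_1 ≅ Z^2,  H_2 ≅ Z^2.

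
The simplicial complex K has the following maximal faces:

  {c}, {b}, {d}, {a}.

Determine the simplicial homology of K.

K has 4 vertices.
rank ∂_0 = 0, rank ∂_1 = 0 ⇒ b_0 = 4 − 0 − 0 = 4. So H_0 = Z^4.

H_0 = Z^4.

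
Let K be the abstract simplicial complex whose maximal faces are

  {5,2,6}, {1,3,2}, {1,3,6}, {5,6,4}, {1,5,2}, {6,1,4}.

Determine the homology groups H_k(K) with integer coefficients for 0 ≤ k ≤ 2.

H_0 ≅ Z,  H_1 ≅ Z,  H_2 = 0.

Take the total order 1 < 2 < 3 < 4 < 5 < 6 on the vertex set. Then K (dimension 2) consists of the simplices:

  0-simplices (6): [1], [2], [3], [4], [5], [6]
  1-simplices (12): [1,2], [1,3], [1,4], [1,5], [1,6], [2,3], [2,5], [2,6], [3,6], [4,5], [4,6], [5,6]
  2-simplices (6): [1,2,3], [1,2,5], [1,3,6], [1,4,6], [2,5,6], [4,5,6]

Hence C_0 ≅ Z^6, C_1 ≅ Z^12, C_2 ≅ Z^6.

∂_1: C_1 → C_0 sends each edge [p,q] (with p < q) to q − p. For instance
  ∂[4,5] = [5] − [4].
The resulting 6×12 matrix has rank 5, and its Smith normal form has invariant factors (1,1,1,1,1).

The boundary map ∂_2: C_2 → C_1 maps a triangle to the signed sum of its edges. For instance
  ∂[1,2,5] = [2,5] − [1,5] + [1,2],
  ∂[4,5,6] = [5,6] − [4,6] + [4,5].
The resulting 12×6 matrix has rank 6, and its Smith normal form has invariant factors (1,1,1,1,1,1).

Reading off H_k = ker ∂_k / im ∂_{k+1}:

  H_0: rank C_0 − rank ∂_1 = 6 − 5 = 1, and the invariant factors of ∂_1 are all 1, so H_0 ≅ Z.
  H_1: rank ker ∂_1 − rank ∂_2 = (12 − 5) − 6 = 1, and the invariant factors of ∂_2 are all 1, so H_1 ≅ Z.
  H_2: rank ker ∂_2 − rank ∂_3 = (6 − 6) − 0 = 0, and there is no ∂_3, so H_2 ≅ 0.

As a check, the Euler characteristic is 6 − 12 + 6 = 0, which agrees with 1 − 1 + 0 = 0.
(K is a triangulation of the cylinder S^1 x I.)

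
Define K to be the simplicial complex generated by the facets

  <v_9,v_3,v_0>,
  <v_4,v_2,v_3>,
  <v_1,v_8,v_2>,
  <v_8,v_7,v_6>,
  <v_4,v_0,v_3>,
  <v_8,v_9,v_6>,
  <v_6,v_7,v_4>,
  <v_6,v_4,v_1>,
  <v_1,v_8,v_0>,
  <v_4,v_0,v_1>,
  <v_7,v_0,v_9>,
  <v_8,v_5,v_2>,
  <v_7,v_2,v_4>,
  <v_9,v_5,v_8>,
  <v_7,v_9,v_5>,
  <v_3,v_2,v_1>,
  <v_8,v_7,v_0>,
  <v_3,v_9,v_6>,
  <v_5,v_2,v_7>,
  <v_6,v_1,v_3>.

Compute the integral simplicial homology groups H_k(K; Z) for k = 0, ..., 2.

K has 10 vertices, 30 edges, 20 triangles.
rank ∂_0 = 0, rank ∂_1 = 9 ⇒ b_0 = 10 − 0 − 9 = 1; all invariant factors of ∂_1 are 1 so no torsion. So H_0 = Z.
rank ∂_1 = 9, rank ∂_2 = 20 ⇒ b_1 = 30 − 9 − 20 = 1; ∂_2 has invariant factor(s) [2] giving torsion. So H_1 = Z × Z/2.
rank ∂_2 = 20, rank ∂_3 = 0 ⇒ b_2 = 20 − 20 − 0 = 0. So H_2 = 0.

H_0 = Z,  H_1 = Z × Z/2,  H_2 = 0.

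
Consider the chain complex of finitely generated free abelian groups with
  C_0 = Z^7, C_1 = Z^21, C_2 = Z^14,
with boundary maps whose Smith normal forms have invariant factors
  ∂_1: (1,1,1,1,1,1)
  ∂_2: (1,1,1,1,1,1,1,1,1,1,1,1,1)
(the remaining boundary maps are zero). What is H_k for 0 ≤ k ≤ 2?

H_0 = Z,  H_1 = Z^2,  H_2 = Z.

H_0: b_0 = 7 − 0 − 6 = 1; torsion from ∂_1 factors > 1: none. So H_0 = Z.
H_1: b_1 = 21 − 6 − 13 = 2; torsion from ∂_2 factors > 1: none. So H_1 = Z^2.
H_2: b_2 = 14 − 13 − 0 = 1; torsion from ∂_3 factors > 1: none. So H_2 = Z.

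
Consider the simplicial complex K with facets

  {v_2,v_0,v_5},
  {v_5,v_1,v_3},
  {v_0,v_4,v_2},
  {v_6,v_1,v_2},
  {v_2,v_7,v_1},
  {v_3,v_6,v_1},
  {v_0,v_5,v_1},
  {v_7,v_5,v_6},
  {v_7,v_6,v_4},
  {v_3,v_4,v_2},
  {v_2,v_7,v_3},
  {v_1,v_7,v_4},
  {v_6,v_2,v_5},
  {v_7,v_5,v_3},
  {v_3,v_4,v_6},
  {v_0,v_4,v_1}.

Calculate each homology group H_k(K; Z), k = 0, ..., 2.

H_0 ≅ Z,  H_1 ≅ Z^2,  H_2 ≅ Z.

K has 8 vertices, 24 edges, 16 triangles.
rank ∂_0 = 0, rank ∂_1 = 7 ⇒ b_0 = 8 − 0 − 7 = 1; all invariant factors of ∂_1 are 1 so no torsion. So H_0 ≅ Z.
rank ∂_1 = 7, rank ∂_2 = 15 ⇒ b_1 = 24 − 7 − 15 = 2; all invariant factors of ∂_2 are 1 so no torsion. So H_1 ≅ Z^2.
rank ∂_2 = 15, rank ∂_3 = 0 ⇒ b_2 = 16 − 15 − 0 = 1. So H_2 ≅ Z.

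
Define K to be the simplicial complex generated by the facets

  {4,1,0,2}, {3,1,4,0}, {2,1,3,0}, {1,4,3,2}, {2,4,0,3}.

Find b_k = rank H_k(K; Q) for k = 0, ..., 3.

K has 5 vertices, 10 edges, 10 triangles, 5 3-simplices.
rank ∂_0 = 0, rank ∂_1 = 4 ⇒ b_0 = 5 − 0 − 4 = 1; all invariant factors of ∂_1 are 1 so no torsion. So H_0 ≅ Z.
rank ∂_1 = 4, rank ∂_2 = 6 ⇒ b_1 = 10 − 4 − 6 = 0; all invariant factors of ∂_2 are 1 so no torsion. So H_1 ≅ 0.
rank ∂_2 = 6, rank ∂_3 = 4 ⇒ b_2 = 10 − 6 − 4 = 0; all invariant factors of ∂_3 are 1 so no torsion. So H_2 ≅ 0.
rank ∂_3 = 4, rank ∂_4 = 0 ⇒ b_3 = 5 − 4 − 0 = 1. So H_3 ≅ Z.

b_0 = 1, b_1 = 0, b_2 = 0, b_3 = 1.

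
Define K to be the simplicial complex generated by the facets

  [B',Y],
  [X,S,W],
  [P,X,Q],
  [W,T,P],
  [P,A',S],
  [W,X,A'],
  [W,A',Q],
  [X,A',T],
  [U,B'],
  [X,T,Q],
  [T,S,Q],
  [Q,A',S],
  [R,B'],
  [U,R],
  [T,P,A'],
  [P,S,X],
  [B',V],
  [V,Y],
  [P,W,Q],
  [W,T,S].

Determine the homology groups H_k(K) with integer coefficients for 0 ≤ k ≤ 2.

H_0 ≅ Z^2,  H_1 ≅ Z^4,  H_2 ≅ Z.

K has 12 vertices, 27 edges, 14 triangles.
rank ∂_0 = 0, rank ∂_1 = 10 ⇒ b_0 = 12 − 0 − 10 = 2; all invariant factors of ∂_1 are 1 so no torsion. So H_0 = Z^2.
rank ∂_1 = 10, rank ∂_2 = 13 ⇒ b_1 = 27 − 10 − 13 = 4; all invariant factors of ∂_2 are 1 so no torsion. So H_1 = Z^4.
rank ∂_2 = 13, rank ∂_3 = 0 ⇒ b_2 = 14 − 13 − 0 = 1. So H_2 = Z.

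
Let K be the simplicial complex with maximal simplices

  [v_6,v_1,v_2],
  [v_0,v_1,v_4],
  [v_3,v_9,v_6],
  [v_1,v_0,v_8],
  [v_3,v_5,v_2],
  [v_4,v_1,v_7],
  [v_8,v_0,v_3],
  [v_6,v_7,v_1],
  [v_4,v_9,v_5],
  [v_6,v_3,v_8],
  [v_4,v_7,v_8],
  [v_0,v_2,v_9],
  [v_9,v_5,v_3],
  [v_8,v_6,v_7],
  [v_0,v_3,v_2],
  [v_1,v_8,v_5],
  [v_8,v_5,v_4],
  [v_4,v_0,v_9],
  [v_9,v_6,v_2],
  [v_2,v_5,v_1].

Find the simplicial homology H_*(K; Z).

K has 10 vertices, 30 edges, 20 triangles.
rank ∂_0 = 0, rank ∂_1 = 9 ⇒ b_0 = 10 − 0 − 9 = 1; all invariant factors of ∂_1 are 1 so no torsion. So H_0 = Z.
rank ∂_1 = 9, rank ∂_2 = 20 ⇒ b_1 = 30 − 9 − 20 = 1; ∂_2 has invariant factor(s) [2] giving torsion. So H_1 = Z ⊕ Z/2Z.
rank ∂_2 = 20, rank ∂_3 = 0 ⇒ b_2 = 20 − 20 − 0 = 0. So H_2 = 0.

H_0 ≅ Z,  H_1 ≅ Z ⊕ Z/2Z,  H_2 = 0.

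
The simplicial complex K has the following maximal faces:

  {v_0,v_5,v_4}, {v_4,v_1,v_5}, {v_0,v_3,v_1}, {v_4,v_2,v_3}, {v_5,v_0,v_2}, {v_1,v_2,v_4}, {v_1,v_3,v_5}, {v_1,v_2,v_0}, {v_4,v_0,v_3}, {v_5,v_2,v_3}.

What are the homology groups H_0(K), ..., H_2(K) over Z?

H_0 = Z,  H_1 = Z/2Z,  H_2 = 0.

We work with the vertex ordering v_0 < v_1 < v_2 < v_3 < v_4 < v_5. The simplices of K, each written with vertices in increasing order, are:

  0-simplices (6): [v_0], [v_1], [v_2], [v_3], [v_4], [v_5]
  1-simplices (15): (15 of them)
  2-simplices (10): [v_0,v_1,v_2], [v_0,v_1,v_3], [v_0,v_2,v_5], [v_0,v_3,v_4], [v_0,v_4,v_5], [v_1,v_2,v_4], [v_1,v_3,v_5], [v_1,v_4,v_5], [v_2,v_3,v_4], [v_2,v_3,v_5]

giving chain groups C_0 ≅ Z^6, C_1 ≅ Z^15, C_2 ≅ Z^10.

Boundary ∂_1: C_1 → C_0 is given by ∂[p,q] = [q] − [p].
The 6×15 boundary matrix has rank 5 and Smith normal form diag(1,1,1,1,1).

The boundary map ∂_2: C_2 → C_1 maps a triangle to the signed sum of its edges. For instance
  ∂[v_2,v_3,v_5] = [v_3,v_5] − [v_2,v_5] + [v_2,v_3],
  ∂[v_1,v_4,v_5] = [v_4,v_5] − [v_1,v_5] + [v_1,v_4].
This gives a 15×10 integer matrix of rank 10; reducing to Smith normal form yields diagonal entries (1,1,1,1,1,1,1,1,1,2).

From H_k ≅ ker(∂_k) / im(∂_{k+1}) we obtain:

  H_0: rank C_0 − rank ∂_1 = 6 − 5 = 1, and the invariant factors of ∂_1 are all 1, so H_0 = Z.
  H_1: rank ker ∂_1 − rank ∂_2 = (15 − 5) − 10 = 0, and ∂_2 has invariant factor 2 > 1, so H_1 = Z/2Z.
  H_2: rank ker ∂_2 − rank ∂_3 = (10 − 10) − 0 = 0, and there is no ∂_3, so H_2 = 0.

As a check, the Euler characteristic is 6 − 15 + 10 = 1, which agrees with 1 − 0 + 0 = 1.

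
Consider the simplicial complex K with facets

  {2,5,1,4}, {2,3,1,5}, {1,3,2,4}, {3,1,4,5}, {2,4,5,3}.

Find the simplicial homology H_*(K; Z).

Take the total order 1 < 2 < 3 < 4 < 5 on the vertex set. Then K (dimension 3) consists of the simplices:

  0-simplices (5): [1], [2], [3], [4], [5]
  1-simplices (10): [1,2], [1,3], [1,4], [1,5], [2,3], [2,4], [2,5], [3,4], [3,5], [4,5]
  2-simplices (10): [1,2,3], [1,2,4], [1,2,5], [1,3,4], [1,3,5], [1,4,5], [2,3,4], [2,3,5], [2,4,5], [3,4,5]
  3-simplices (5): [1,2,3,4], [1,2,3,5], [1,2,4,5], [1,3,4,5], [2,3,4,5]

Hence C_0 ≅ Z^5, C_1 ≅ Z^10, C_2 ≅ Z^10, C_3 ≅ Z^5.

The boundary map ∂_1: C_1 → C_0 maps an edge to its endpoints' difference, ∂[p,q] = q − p.
As a 5×10 matrix over Z this has rank 4, with invariant factors (1,1,1,1).

∂_2: C_2 → C_1 sends each 2-simplex [p,q,r] to [q,r] − [p,r] + [p,q]. For instance
  ∂[1,3,4] = [3,4] − [1,4] + [1,3],
  ∂[1,2,3] = [2,3] − [1,3] + [1,2].
As a 10×10 matrix over Z this has rank 6, with invariant factors (1,1,1,1,1,1).

Boundary ∂_3: C_3 → C_2 sends each 3-simplex σ to the alternating sum Σ_i (−1)^i (σ with its i-th vertex removed). For instance
  ∂[1,2,3,4] = [2,3,4] − [1,3,4] + [1,2,4] − [1,2,3],
  ∂[1,2,4,5] = [2,4,5] − [1,4,5] + [1,2,5] − [1,2,4].
The resulting 10×5 matrix has rank 4, and its Smith normal form has invariant factors (1,1,1,1).

Reading off H_k = ker ∂_k / im ∂_{k+1}:

  H_0: rank C_0 − rank ∂_1 = 5 − 4 = 1, and the invariant factors of ∂_1 are all 1, so H_0 ≅ Z.
  H_1: rank ker ∂_1 − rank ∂_2 = (10 − 4) − 6 = 0, and the invariant factors of ∂_2 are all 1, so H_1 ≅ 0.
  H_2: rank ker ∂_2 − rank ∂_3 = (10 − 6) − 4 = 0, and the invariant factors of ∂_3 are all 1, so H_2 ≅ 0.
  H_3: rank ker ∂_3 − rank ∂_4 = (5 − 4) − 0 = 1, and there is no ∂_4, so H_3 ≅ Z.

(K is a triangulation of the 3-sphere S^3.)

H_0 ≅ Z,  H_1 = 0,  H_2 = 0,  H_3 ≅ Z.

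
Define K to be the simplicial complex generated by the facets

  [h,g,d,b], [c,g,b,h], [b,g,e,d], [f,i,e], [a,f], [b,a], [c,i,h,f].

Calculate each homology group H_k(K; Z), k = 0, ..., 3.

H_0 ≅ Z,  H_1 ≅ Z^2,  H_2 = 0,  H_3 = 0.

Fix the vertex order a < b < c < d < e < f < g < h < i and write every simplex with vertices in increasing order. Then dim K = 3 and the simplices of K are:

  0-simplices (9): a, b, c, d, e, f, g, h, i
  1-simplices (21): ab, af, bc, bd, be, bg, bh, cf, cg, ch, ci, de, dg, dh, ef, eg, ei, fh, fi, gh, hi
  2-simplices (15): bcg, bch, bde, bdg, bdh, beg, bgh, cfh, cfi, cgh, chi, deg, dgh, efi, fhi
  3-simplices (4): bcgh, bdeg, bdgh, cfhi

so the chain groups are C_0 ≅ Z^9, C_1 ≅ Z^21, C_2 ≅ Z^15, C_3 ≅ Z^4.

Boundary ∂_1: C_1 → C_0 sends each edge [p,q] (with p < q) to q − p. For instance
  ∂hi = i − h.
As a 9×21 matrix over Z this has rank 8, with invariant factors (1,1,1,1,1,1,1,1).

The boundary map ∂_2: C_2 → C_1 acts by ∂[p,q,r] = [q,r] − [p,r] + [p,q]. For instance
  ∂cfh = fh − ch + cf,
  ∂bch = ch − bh + bc.
The 21×15 boundary matrix has rank 11 and Smith normal form diag(1,1,1,1,1,1,1,1,1,1,1).

The boundary map ∂_3: C_3 → C_2 sends each 3-simplex σ to the alternating sum Σ_i (−1)^i (σ with its i-th vertex removed). For instance
  ∂bdeg = deg − beg + bdg − bde,
  ∂bdgh = dgh − bgh + bdh − bdg.
This gives a 15×4 integer matrix of rank 4; reducing to Smith normal form yields diagonal entries (1,1,1,1).

Computing H_k = (kernel of ∂_k) / (image of ∂_{k+1}):

  H_0: rank C_0 − rank ∂_1 = 9 − 8 = 1, and the invariant factors of ∂_1 are all 1, so H_0 ≅ Z.
  H_1: rank ker ∂_1 − rank ∂_2 = (21 − 8) − 11 = 2, and the invariant factors of ∂_2 are all 1, so H_1 ≅ Z^2.
  H_2: rank ker ∂_2 − rank ∂_3 = (15 − 11) − 4 = 0, and the invariant factors of ∂_3 are all 1, so H_2 ≅ 0.
  H_3: rank ker ∂_3 − rank ∂_4 = (4 − 4) − 0 = 0, and there is no ∂_4, so H_3 ≅ 0.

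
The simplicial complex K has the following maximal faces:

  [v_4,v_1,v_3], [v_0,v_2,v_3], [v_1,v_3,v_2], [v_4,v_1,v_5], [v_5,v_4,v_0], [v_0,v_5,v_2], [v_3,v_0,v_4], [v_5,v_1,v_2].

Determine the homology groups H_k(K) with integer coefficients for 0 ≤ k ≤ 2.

K has 6 vertices, 12 edges, 8 triangles.
rank ∂_0 = 0, rank ∂_1 = 5 ⇒ b_0 = 6 − 0 − 5 = 1; all invariant factors of ∂_1 are 1 so no torsion. So H_0 = Z.
rank ∂_1 = 5, rank ∂_2 = 7 ⇒ b_1 = 12 − 5 − 7 = 0; all invariant factors of ∂_2 are 1 so no torsion. So H_1 = 0.
rank ∂_2 = 7, rank ∂_3 = 0 ⇒ b_2 = 8 − 7 − 0 = 1. So H_2 = Z.

H_0 ≅ Z,  H_1 = 0,  H_2 ≅ Z.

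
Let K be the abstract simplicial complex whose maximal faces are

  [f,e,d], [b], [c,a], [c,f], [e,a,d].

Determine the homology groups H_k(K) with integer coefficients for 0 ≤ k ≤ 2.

Order the vertices as a < b < c < d < e < f. Listing each simplex with vertices in this order, K has dimension 2 with simplices:

  0-simplices (6): a, b, c, d, e, f
  1-simplices (7): ac, ad, ae, cf, de, df, ef
  2-simplices (2): ade, def

Hence C_0 ≅ Z^6, C_1 ≅ Z^7, C_2 ≅ Z^2.

Boundary ∂_1: C_1 → C_0 sends each edge [p,q] (with p < q) to q − p.
The resulting 6×7 matrix has rank 4, and its Smith normal form has invariant factors (1,1,1,1).

∂_2: C_2 → C_1 maps a triangle to the signed sum of its edges. For instance
  ∂def = ef − df + de,
  ∂ade = de − ae + ad.
The resulting 7×2 matrix has rank 2, and its Smith normal form has invariant factors (1,1).

From H_k ≅ ker(∂_k) / im(∂_{k+1}) we obtain:

  H_0: rank C_0 − rank ∂_1 = 6 − 4 = 2, and the invariant factors of ∂_1 are all 1, so H_0 = Z^2.
  H_1: rank ker ∂_1 − rank ∂_2 = (7 − 4) − 2 = 1, and the invariant factors of ∂_2 are all 1, so H_1 = Z.
  H_2: rank ker ∂_2 − rank ∂_3 = (2 − 2) − 0 = 0, and there is no ∂_3, so H_2 = 0.

As a check, the Euler characteristic is 6 − 7 + 2 = 1, which agrees with 2 − 1 + 0 = 1.

H_0 = Z^2,  H_1 = Z,  H_2 = 0.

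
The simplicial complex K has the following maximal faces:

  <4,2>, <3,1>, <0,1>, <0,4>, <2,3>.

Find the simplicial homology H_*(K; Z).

H_0 ≅ Z,  H_1 ≅ Z.

We work with the vertex ordering 0 < 1 < 2 < 3 < 4. The simplices of K, each written with vertices in increasing order, are:

  0-simplices (5): [0], [1], [2], [3], [4]
  1-simplices (5): [0,1], [0,4], [1,3], [2,3], [2,4]

so the chain groups are C_0 ≅ Z^5, C_1 ≅ Z^5.

The boundary map ∂_1: C_1 → C_0 maps an edge to its endpoints' difference, ∂[p,q] = q − p. For instance
  ∂[2,3] = [3] − [2].
The 5×5 boundary matrix has rank 4 and Smith normal form diag(1,1,1,1).

From H_k ≅ ker(∂_k) / im(∂_{k+1}) we obtain:

  H_0: rank C_0 − rank ∂_1 = 5 − 4 = 1, and the invariant factors of ∂_1 are all 1, so H_0 ≅ Z.
  H_1: rank ker ∂_1 − rank ∂_2 = (5 − 4) − 0 = 1, and there is no ∂_2, so H_1 ≅ Z.

As a check, the Euler characteristic is 5 − 5 = 0, which agrees with 1 − 1 = 0.
(K is a triangulation of the circle S^1.)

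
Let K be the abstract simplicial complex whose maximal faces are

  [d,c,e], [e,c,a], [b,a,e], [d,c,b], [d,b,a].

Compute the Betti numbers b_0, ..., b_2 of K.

We work with the vertex ordering a < b < c < d < e. The simplices of K, each written with vertices in increasing order, are:

  0-simplices (5): a, b, c, d, e
  1-simplices (10): ab, ac, ad, ae, bc, bd, be, cd, ce, de
  2-simplices (5): abd, abe, ace, bcd, cde

Hence C_0 ≅ Z^5, C_1 ≅ Z^10, C_2 ≅ Z^5.

The boundary map ∂_1: C_1 → C_0 is given by ∂[p,q] = [q] − [p].
The 5×10 boundary matrix has rank 4 and Smith normal form diag(1,1,1,1).

The boundary map ∂_2: C_2 → C_1 sends each 2-simplex [p,q,r] to [q,r] − [p,r] + [p,q]. For instance
  ∂ace = ce − ae + ac,
  ∂abd = bd − ad + ab.
The resulting 10×5 matrix has rank 5, and its Smith normal form has invariant factors (1,1,1,1,1).

Computing H_k = (kernel of ∂_k) / (image of ∂_{k+1}):

  H_0: rank C_0 − rank ∂_1 = 5 − 4 = 1, and the invariant factors of ∂_1 are all 1, so H_0 ≅ Z.
  H_1: rank ker ∂_1 − rank ∂_2 = (10 − 4) − 5 = 1, and the invariant factors of ∂_2 are all 1, so H_1 ≅ Z.
  H_2: rank ker ∂_2 − rank ∂_3 = (5 − 5) − 0 = 0, and there is no ∂_3, so H_2 ≅ 0.

(K is a triangulation of the Möbius band.)

Hence the Betti numbers are b_0 = 1, b_1 = 1, b_2 = 0.

b_0 = 1, b_1 = 1, b_2 = 0.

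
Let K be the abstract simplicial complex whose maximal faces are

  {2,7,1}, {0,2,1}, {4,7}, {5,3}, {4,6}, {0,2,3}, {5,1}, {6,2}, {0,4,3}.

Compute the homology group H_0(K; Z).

We work with the vertex ordering 0 < 1 < 2 < 3 < 4 < 5 < 6 < 7. The simplices of K, each written with vertices in increasing order, are:

  0-simplices (8): [0], [1], [2], [3], [4], [5], [6], [7]
  1-simplices (14): [0,1], [0,2], [0,3], [0,4], [1,2], [1,5], [1,7], [2,3], [2,6], [2,7], [3,4], [3,5], [4,6], [4,7]
  2-simplices (4): [0,1,2], [0,2,3], [0,3,4], [1,2,7]

giving chain groups C_0 ≅ Z^8, C_1 ≅ Z^14, C_2 ≅ Z^4.

∂_1: C_1 → C_0 maps an edge to its endpoints' difference, ∂[p,q] = q − p.
This gives a 8×14 integer matrix of rank 7; reducing to Smith normal form yields diagonal entries (1,1,1,1,1,1,1).

The boundary map ∂_2: C_2 → C_1 acts by ∂[p,q,r] = [q,r] − [p,r] + [p,q]. For instance
  ∂[0,3,4] = [3,4] − [0,4] + [0,3],
  ∂[0,2,3] = [2,3] − [0,3] + [0,2].
This gives a 14×4 integer matrix of rank 4; reducing to Smith normal form yields diagonal entries (1,1,1,1).

Reading off H_k = ker ∂_k / im ∂_{k+1}:

  H_0: rank C_0 − rank ∂_1 = 8 − 7 = 1, and the invariant factors of ∂_1 are all 1, so H_0 ≅ Z.

H_0 ≅ Z.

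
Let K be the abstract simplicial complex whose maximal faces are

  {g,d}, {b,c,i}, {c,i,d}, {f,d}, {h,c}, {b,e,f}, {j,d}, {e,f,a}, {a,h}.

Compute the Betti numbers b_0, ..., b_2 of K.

b_0 = 1, b_1 = 2, b_2 = 0.

Fix the vertex order a < b < c < d < e < f < g < h < i < j and write every simplex with vertices in increasing order. Then dim K = 2 and the simplices of K are:

  0-simplices (10): a, b, c, d, e, f, g, h, i, j
  1-simplices (15): ae, af, ah, bc, be, bf, bi, cd, ch, ci, df, dg, di, dj, ef
  2-simplices (4): aef, bci, bef, cdi

so the chain groups are C_0 ≅ Z^10, C_1 ≅ Z^15, C_2 ≅ Z^4.

Boundary ∂_1: C_1 → C_0 maps an edge to its endpoints' difference, ∂[p,q] = q − p.
The resulting 10×15 matrix has rank 9, and its Smith normal form has invariant factors (1,1,1,1,1,1,1,1,1).

The boundary map ∂_2: C_2 → C_1 maps a triangle to the signed sum of its edges. For instance
  ∂aef = ef − af + ae,
  ∂cdi = di − ci + cd.
This gives a 15×4 integer matrix of rank 4; reducing to Smith normal form yields diagonal entries (1,1,1,1).

Now H_k = ker ∂_k / im ∂_{k+1}, so:

  H_0: rank C_0 − rank ∂_1 = 10 − 9 = 1, and the invariant factors of ∂_1 are all 1, so H_0 = Z.
  H_1: rank ker ∂_1 − rank ∂_2 = (15 − 9) − 4 = 2, and the invariant factors of ∂_2 are all 1, so H_1 = Z^2.
  H_2: rank ker ∂_2 − rank ∂_3 = (4 − 4) − 0 = 0, and there is no ∂_3, so H_2 = 0.

Hence the Betti numbers are b_0 = 1, b_1 = 2, b_2 = 0.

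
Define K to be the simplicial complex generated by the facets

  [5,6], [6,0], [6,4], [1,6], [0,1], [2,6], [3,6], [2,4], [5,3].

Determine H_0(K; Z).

H_0 = Z.

We work with the vertex ordering 0 < 1 < 2 < 3 < 4 < 5 < 6. The simplices of K, each written with vertices in increasing order, are:

  0-simplices (7): [0], [1], [2], [3], [4], [5], [6]
  1-simplices (9): [0,1], [0,6], [1,6], [2,4], [2,6], [3,5], [3,6], [4,6], [5,6]

so the chain groups are C_0 ≅ Z^7, C_1 ≅ Z^9.

The boundary map ∂_1: C_1 → C_0 maps an edge to its endpoints' difference, ∂[p,q] = q − p. For instance
  ∂[4,6] = [6] − [4].
As a 7×9 matrix over Z this has rank 6, with invariant factors (1,1,1,1,1,1).

From H_k ≅ ker(∂_k) / im(∂_{k+1}) we obtain:

  H_0: rank C_0 − rank ∂_1 = 7 − 6 = 1, and the invariant factors of ∂_1 are all 1, so H_0 = Z.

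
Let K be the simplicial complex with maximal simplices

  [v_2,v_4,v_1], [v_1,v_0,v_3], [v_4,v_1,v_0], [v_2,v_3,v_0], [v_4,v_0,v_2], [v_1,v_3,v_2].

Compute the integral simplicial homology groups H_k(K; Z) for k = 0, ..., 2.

H_0 ≅ Z,  H_1 = 0,  H_2 ≅ Z.

Fix the vertex order v_0 < v_1 < v_2 < v_3 < v_4 and write every simplex with vertices in increasing order. Then dim K = 2 and the simplices of K are:

  0-simplices (5): [v_0], [v_1], [v_2], [v_3], [v_4]
  1-simplices (9): [v_0,v_1], [v_0,v_2], [v_0,v_3], [v_0,v_4], [v_1,v_2], [v_1,v_3], [v_1,v_4], [v_2,v_3], [v_2,v_4]
  2-simplices (6): [v_0,v_1,v_3], [v_0,v_1,v_4], [v_0,v_2,v_3], [v_0,v_2,v_4], [v_1,v_2,v_3], [v_1,v_2,v_4]

Hence C_0 ≅ Z^5, C_1 ≅ Z^9, C_2 ≅ Z^6.

∂_1: C_1 → C_0 maps an edge to its endpoints' difference, ∂[p,q] = q − p. For instance
  ∂[v_2,v_4] = [v_4] − [v_2].
The 5×9 boundary matrix has rank 4 and Smith normal form diag(1,1,1,1).

Boundary ∂_2: C_2 → C_1 sends each 2-simplex [p,q,r] to [q,r] − [p,r] + [p,q]. For instance
  ∂[v_0,v_1,v_3] = [v_1,v_3] − [v_0,v_3] + [v_0,v_1],
  ∂[v_0,v_1,v_4] = [v_1,v_4] − [v_0,v_4] + [v_0,v_1].
The resulting 9×6 matrix has rank 5, and its Smith normal form has invariant factors (1,1,1,1,1).

From H_k ≅ ker(∂_k) / im(∂_{k+1}) we obtain:

  H_0: rank C_0 − rank ∂_1 = 5 − 4 = 1, and the invariant factors of ∂_1 are all 1, so H_0 ≅ Z.
  H_1: rank ker ∂_1 − rank ∂_2 = (9 − 4) − 5 = 0, and the invariant factors of ∂_2 are all 1, so H_1 ≅ 0.
  H_2: rank ker ∂_2 − rank ∂_3 = (6 − 5) − 0 = 1, and there is no ∂_3, so H_2 ≅ Z.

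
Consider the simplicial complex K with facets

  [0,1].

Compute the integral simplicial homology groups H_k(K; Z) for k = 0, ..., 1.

Take the total order 0 < 1 on the vertex set. Then K (dimension 1) consists of the simplices:

  0-simplices (2): [0], [1]
  1-simplices (1): [0,1]

Hence C_0 ≅ Z^2, C_1 ≅ Z^1.

The boundary map ∂_1: C_1 → C_0 maps an edge to its endpoints' difference, ∂[p,q] = q − p. For instance
  ∂[0,1] = [1] − [0].
The resulting 2×1 matrix has rank 1, and its Smith normal form has invariant factors (1).

From H_k ≅ ker(∂_k) / im(∂_{k+1}) we obtain:

  H_0: rank C_0 − rank ∂_1 = 2 − 1 = 1, and the invariant factors of ∂_1 are all 1, so H_0 ≅ Z.
  H_1: rank ker ∂_1 − rank ∂_2 = (1 − 1) − 0 = 0, and there is no ∂_2, so H_1 ≅ 0.

H_0 ≅ Z,  H_1 = 0.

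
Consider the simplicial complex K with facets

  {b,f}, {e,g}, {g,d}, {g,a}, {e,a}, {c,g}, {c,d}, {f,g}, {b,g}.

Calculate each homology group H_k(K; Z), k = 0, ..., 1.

H_0 = Z,  H_1 = Z^3.

Fix the vertex order a < b < c < d < e < f < g and write every simplex with vertices in increasing order. Then dim K = 1 and the simplices of K are:

  0-simplices (7): a, b, c, d, e, f, g
  1-simplices (9): ae, ag, bf, bg, cd, cg, dg, eg, fg

giving chain groups C_0 ≅ Z^7, C_1 ≅ Z^9.

The boundary map ∂_1: C_1 → C_0 maps an edge to its endpoints' difference, ∂[p,q] = q − p. For instance
  ∂bf = f − b.
This gives a 7×9 integer matrix of rank 6; reducing to Smith normal form yields diagonal entries (1,1,1,1,1,1).

From H_k ≅ ker(∂_k) / im(∂_{k+1}) we obtain:

  H_0: rank C_0 − rank ∂_1 = 7 − 6 = 1, and the invariant factors of ∂_1 are all 1, so H_0 = Z.
  H_1: rank ker ∂_1 − rank ∂_2 = (9 − 6) − 0 = 3, and there is no ∂_2, so H_1 = Z^3.

As a check, the Euler characteristic is 7 − 9 = -2, which agrees with 1 − 3 = -2.
(K is a triangulation of a wedge of 3 circles.)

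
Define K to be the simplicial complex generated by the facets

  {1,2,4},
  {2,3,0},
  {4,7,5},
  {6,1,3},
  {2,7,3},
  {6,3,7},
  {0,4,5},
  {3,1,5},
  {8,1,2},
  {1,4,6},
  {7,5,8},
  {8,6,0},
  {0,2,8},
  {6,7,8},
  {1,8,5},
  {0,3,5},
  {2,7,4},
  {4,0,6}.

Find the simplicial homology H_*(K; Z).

H_0 = Z,  H_1 = Z^2,  H_2 = Z.

K has 9 vertices, 27 edges, 18 triangles.
rank ∂_0 = 0, rank ∂_1 = 8 ⇒ b_0 = 9 − 0 − 8 = 1; all invariant factors of ∂_1 are 1 so no torsion. So H_0 = Z.
rank ∂_1 = 8, rank ∂_2 = 17 ⇒ b_1 = 27 − 8 − 17 = 2; all invariant factors of ∂_2 are 1 so no torsion. So H_1 = Z^2.
rank ∂_2 = 17, rank ∂_3 = 0 ⇒ b_2 = 18 − 17 − 0 = 1. So H_2 = Z.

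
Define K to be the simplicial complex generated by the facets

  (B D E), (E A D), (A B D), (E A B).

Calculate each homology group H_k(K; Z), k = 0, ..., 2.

Take the total order A < B < D < E on the vertex set. Then K (dimension 2) consists of the simplices:

  0-simplices (4): A, B, D, E
  1-simplices (6): AB, AD, AE, BD, BE, DE
  2-simplices (4): ABD, ABE, ADE, BDE

so the chain groups are C_0 ≅ Z^4, C_1 ≅ Z^6, C_2 ≅ Z^4.

The boundary map ∂_1: C_1 → C_0 is given by ∂[p,q] = [q] − [p]. For instance
  ∂BD = D − B.
As a 4×6 matrix over Z this has rank 3, with invariant factors (1,1,1).

The boundary map ∂_2: C_2 → C_1 maps a triangle to the signed sum of its edges. For instance
  ∂ADE = DE − AE + AD,
  ∂ABD = BD − AD + AB.
The resulting 6×4 matrix has rank 3, and its Smith normal form has invariant factors (1,1,1).

Now H_k = ker ∂_k / im ∂_{k+1}, so:

  H_0: rank C_0 − rank ∂_1 = 4 − 3 = 1, and the invariant factors of ∂_1 are all 1, so H_0 ≅ Z.
  H_1: rank ker ∂_1 − rank ∂_2 = (6 − 3) − 3 = 0, and the invariant factors of ∂_2 are all 1, so H_1 ≅ 0.
  H_2: rank ker ∂_2 − rank ∂_3 = (4 − 3) − 0 = 1, and there is no ∂_3, so H_2 ≅ Z.

H_0 = Z,  H_1 = 0,  H_2 = Z.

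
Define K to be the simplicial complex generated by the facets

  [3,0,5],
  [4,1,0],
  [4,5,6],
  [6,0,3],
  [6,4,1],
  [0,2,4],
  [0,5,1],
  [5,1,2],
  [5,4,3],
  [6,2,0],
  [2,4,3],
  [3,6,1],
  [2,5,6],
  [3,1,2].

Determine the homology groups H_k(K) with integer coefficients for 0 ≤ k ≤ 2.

H_0 = Z,  H_1 = Z^2,  H_2 = Z.

K has 7 vertices, 21 edges, 14 triangles.
rank ∂_0 = 0, rank ∂_1 = 6 ⇒ b_0 = 7 − 0 − 6 = 1; all invariant factors of ∂_1 are 1 so no torsion. So H_0 = Z.
rank ∂_1 = 6, rank ∂_2 = 13 ⇒ b_1 = 21 − 6 − 13 = 2; all invariant factors of ∂_2 are 1 so no torsion. So H_1 = Z^2.
rank ∂_2 = 13, rank ∂_3 = 0 ⇒ b_2 = 14 − 13 − 0 = 1. So H_2 = Z.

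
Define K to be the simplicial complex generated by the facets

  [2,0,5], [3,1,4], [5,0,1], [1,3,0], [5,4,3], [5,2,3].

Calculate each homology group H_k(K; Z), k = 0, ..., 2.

H_0 = Z,  H_1 = Z,  H_2 = 0.

Take the total order 0 < 1 < 2 < 3 < 4 < 5 on the vertex set. Then K (dimension 2) consists of the simplices:

  0-simplices (6): [0], [1], [2], [3], [4], [5]
  1-simplices (12): [0,1], [0,2], [0,3], [0,5], [1,3], [1,4], [1,5], [2,3], [2,5], [3,4], [3,5], [4,5]
  2-simplices (6): [0,1,3], [0,1,5], [0,2,5], [1,3,4], [2,3,5], [3,4,5]

Hence C_0 ≅ Z^6, C_1 ≅ Z^12, C_2 ≅ Z^6.

Boundary ∂_1: C_1 → C_0 is given by ∂[p,q] = [q] − [p]. For instance
  ∂[3,5] = [5] − [3].
As a 6×12 matrix over Z this has rank 5, with invariant factors (1,1,1,1,1).

The boundary map ∂_2: C_2 → C_1 sends each 2-simplex [p,q,r] to [q,r] − [p,r] + [p,q]. For instance
  ∂[2,3,5] = [3,5] − [2,5] + [2,3],
  ∂[0,1,5] = [1,5] − [0,5] + [0,1].
This gives a 12×6 integer matrix of rank 6; reducing to Smith normal form yields diagonal entries (1,1,1,1,1,1).

Now H_k = ker ∂_k / im ∂_{k+1}, so:

  H_0: rank C_0 − rank ∂_1 = 6 − 5 = 1, and the invariant factors of ∂_1 are all 1, so H_0 = Z.
  H_1: rank ker ∂_1 − rank ∂_2 = (12 − 5) − 6 = 1, and the invariant factors of ∂_2 are all 1, so H_1 = Z.
  H_2: rank ker ∂_2 − rank ∂_3 = (6 − 6) − 0 = 0, and there is no ∂_3, so H_2 = 0.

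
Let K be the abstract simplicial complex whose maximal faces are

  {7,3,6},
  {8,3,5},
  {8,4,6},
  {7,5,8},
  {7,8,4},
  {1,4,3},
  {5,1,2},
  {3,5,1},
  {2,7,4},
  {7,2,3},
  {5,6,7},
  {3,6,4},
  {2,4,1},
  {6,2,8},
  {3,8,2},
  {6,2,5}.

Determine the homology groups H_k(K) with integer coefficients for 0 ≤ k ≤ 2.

H_0 = Z,  H_1 = Z^2,  H_2 = Z.

Fix the vertex order 1 < 2 < 3 < 4 < 5 < 6 < 7 < 8 and write every simplex with vertices in increasing order. Then dim K = 2 and the simplices of K are:

  0-simplices (8): [1], [2], [3], [4], [5], [6], [7], [8]
  1-simplices (24): (24 of them)
  2-simplices (16): [1,2,4], [1,2,5], [1,3,4], [1,3,5], [2,3,7], [2,3,8], [2,4,7], [2,5,6], [2,6,8], [3,4,6], [3,5,8], [3,6,7], [4,6,8], [4,7,8], [5,6,7], [5,7,8]

Hence C_0 ≅ Z^8, C_1 ≅ Z^24, C_2 ≅ Z^16.

Boundary ∂_1: C_1 → C_0 is given by ∂[p,q] = [q] − [p].
This gives a 8×24 integer matrix of rank 7; reducing to Smith normal form yields diagonal entries (1,1,1,1,1,1,1).

Boundary ∂_2: C_2 → C_1 sends each 2-simplex [p,q,r] to [q,r] − [p,r] + [p,q]. For instance
  ∂[4,7,8] = [7,8] − [4,8] + [4,7],
  ∂[2,3,8] = [3,8] − [2,8] + [2,3].
As a 24×16 matrix over Z this has rank 15, with invariant factors (1,1,1,1,1,1,1,1,1,1,1,1,1,1,1).

Computing H_k = (kernel of ∂_k) / (image of ∂_{k+1}):

  H_0: rank C_0 − rank ∂_1 = 8 − 7 = 1, and the invariant factors of ∂_1 are all 1, so H_0 = Z.
  H_1: rank ker ∂_1 − rank ∂_2 = (24 − 7) − 15 = 2, and the invariant factors of ∂_2 are all 1, so H_1 = Z^2.
  H_2: rank ker ∂_2 − rank ∂_3 = (16 − 15) − 0 = 1, and there is no ∂_3, so H_2 = Z.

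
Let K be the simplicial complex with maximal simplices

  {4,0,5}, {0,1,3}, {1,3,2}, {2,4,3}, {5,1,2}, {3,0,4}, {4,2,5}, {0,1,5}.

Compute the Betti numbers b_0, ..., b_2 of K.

Take the total order 0 < 1 < 2 < 3 < 4 < 5 on the vertex set. Then K (dimension 2) consists of the simplices:

  0-simplices (6): [0], [1], [2], [3], [4], [5]
  1-simplices (12): [0,1], [0,3], [0,4], [0,5], [1,2], [1,3], [1,5], [2,3], [2,4], [2,5], [3,4], [4,5]
  2-simplices (8): [0,1,3], [0,1,5], [0,3,4], [0,4,5], [1,2,3], [1,2,5], [2,3,4], [2,4,5]

giving chain groups C_0 ≅ Z^6, C_1 ≅ Z^12, C_2 ≅ Z^8.

Boundary ∂_1: C_1 → C_0 is given by ∂[p,q] = [q] − [p]. For instance
  ∂[0,5] = [5] − [0].
The 6×12 boundary matrix has rank 5 and Smith normal form diag(1,1,1,1,1).

The boundary map ∂_2: C_2 → C_1 acts by ∂[p,q,r] = [q,r] − [p,r] + [p,q]. For instance
  ∂[1,2,5] = [2,5] − [1,5] + [1,2],
  ∂[0,4,5] = [4,5] − [0,5] + [0,4].
As a 12×8 matrix over Z this has rank 7, with invariant factors (1,1,1,1,1,1,1).

Computing H_k = (kernel of ∂_k) / (image of ∂_{k+1}):

  H_0: rank C_0 − rank ∂_1 = 6 − 5 = 1, and the invariant factors of ∂_1 are all 1, so H_0 ≅ Z.
  H_1: rank ker ∂_1 − rank ∂_2 = (12 − 5) − 7 = 0, and the invariant factors of ∂_2 are all 1, so H_1 ≅ 0.
  H_2: rank ker ∂_2 − rank ∂_3 = (8 − 7) − 0 = 1, and there is no ∂_3, so H_2 ≅ Z.

As a check, the Euler characteristic is 6 − 12 + 8 = 2, which agrees with 1 − 0 + 1 = 2.

Hence the Betti numbers are b_0 = 1, b_1 = 0, b_2 = 1.

b_0 = 1, b_1 = 0, b_2 = 1.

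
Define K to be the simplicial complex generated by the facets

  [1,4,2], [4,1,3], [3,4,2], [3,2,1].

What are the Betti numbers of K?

b_0 = 1, b_1 = 0, b_2 = 1.

Fix the vertex order 1 < 2 < 3 < 4 and write every simplex with vertices in increasing order. Then dim K = 2 and the simplices of K are:

  0-simplices (4): [1], [2], [3], [4]
  1-simplices (6): [1,2], [1,3], [1,4], [2,3], [2,4], [3,4]
  2-simplices (4): [1,2,3], [1,2,4], [1,3,4], [2,3,4]

giving chain groups C_0 ≅ Z^4, C_1 ≅ Z^6, C_2 ≅ Z^4.

The boundary map ∂_1: C_1 → C_0 sends each edge [p,q] (with p < q) to q − p. For instance
  ∂[2,4] = [4] − [2].
The 4×6 boundary matrix has rank 3 and Smith normal form diag(1,1,1).

Boundary ∂_2: C_2 → C_1 maps a triangle to the signed sum of its edges. For instance
  ∂[1,3,4] = [3,4] − [1,4] + [1,3],
  ∂[1,2,4] = [2,4] − [1,4] + [1,2].
The resulting 6×4 matrix has rank 3, and its Smith normal form has invariant factors (1,1,1).

Computing H_k = (kernel of ∂_k) / (image of ∂_{k+1}):

  H_0: rank C_0 − rank ∂_1 = 4 − 3 = 1, and the invariant factors of ∂_1 are all 1, so H_0 ≅ Z.
  H_1: rank ker ∂_1 − rank ∂_2 = (6 − 3) − 3 = 0, and the invariant factors of ∂_2 are all 1, so H_1 ≅ 0.
  H_2: rank ker ∂_2 − rank ∂_3 = (4 − 3) − 0 = 1, and there is no ∂_3, so H_2 ≅ Z.

Hence the Betti numbers are b_0 = 1, b_1 = 0, b_2 = 1.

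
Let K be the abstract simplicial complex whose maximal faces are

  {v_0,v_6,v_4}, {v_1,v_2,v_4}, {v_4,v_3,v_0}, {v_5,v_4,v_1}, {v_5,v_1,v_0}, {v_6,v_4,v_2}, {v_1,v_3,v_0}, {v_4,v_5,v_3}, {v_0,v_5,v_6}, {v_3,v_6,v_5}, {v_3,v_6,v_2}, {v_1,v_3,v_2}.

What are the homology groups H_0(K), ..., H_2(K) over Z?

H_0 ≅ Z,  H_1 ≅ Z/2,  H_2 = 0.

Fix the vertex order v_0 < v_1 < v_2 < v_3 < v_4 < v_5 < v_6 and write every simplex with vertices in increasing order. Then dim K = 2 and the simplices of K are:

  0-simplices (7): [v_0], [v_1], [v_2], [v_3], [v_4], [v_5], [v_6]
  1-simplices (18): (18 of them)
  2-simplices (12): (12 of them)

Hence C_0 ≅ Z^7, C_1 ≅ Z^18, C_2 ≅ Z^12.

Boundary ∂_1: C_1 → C_0 is given by ∂[p,q] = [q] − [p].
As a 7×18 matrix over Z this has rank 6, with invariant factors (1,1,1,1,1,1).

∂_2: C_2 → C_1 sends each 2-simplex [p,q,r] to [q,r] − [p,r] + [p,q]. For instance
  ∂[v_0,v_3,v_4] = [v_3,v_4] − [v_0,v_4] + [v_0,v_3],
  ∂[v_1,v_2,v_3] = [v_2,v_3] − [v_1,v_3] + [v_1,v_2].
This gives a 18×12 integer matrix of rank 12; reducing to Smith normal form yields diagonal entries (1,1,1,1,1,1,1,1,1,1,1,2).

Now H_k = ker ∂_k / im ∂_{k+1}, so:

  H_0: rank C_0 − rank ∂_1 = 7 − 6 = 1, and the invariant factors of ∂_1 are all 1, so H_0 = Z.
  H_1: rank ker ∂_1 − rank ∂_2 = (18 − 6) − 12 = 0, and ∂_2 has invariant factor 2 > 1, so H_1 = Z/2.
  H_2: rank ker ∂_2 − rank ∂_3 = (12 − 12) − 0 = 0, and there is no ∂_3, so H_2 = 0.

As a check, the Euler characteristic is 7 − 18 + 12 = 1, which agrees with 1 − 0 + 0 = 1.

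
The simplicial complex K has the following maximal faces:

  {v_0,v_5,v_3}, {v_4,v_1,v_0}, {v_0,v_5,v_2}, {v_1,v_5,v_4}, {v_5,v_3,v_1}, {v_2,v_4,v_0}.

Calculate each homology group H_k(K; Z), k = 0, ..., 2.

Fix the vertex order v_0 < v_1 < v_2 < v_3 < v_4 < v_5 and write every simplex with vertices in increasing order. Then dim K = 2 and the simplices of K are:

  0-simplices (6): [v_0], [v_1], [v_2], [v_3], [v_4], [v_5]
  1-simplices (12): [v_0,v_1], [v_0,v_2], [v_0,v_3], [v_0,v_4], [v_0,v_5], [v_1,v_3], [v_1,v_4], [v_1,v_5], [v_2,v_4], [v_2,v_5], [v_3,v_5], [v_4,v_5]
  2-simplices (6): [v_0,v_1,v_4], [v_0,v_2,v_4], [v_0,v_2,v_5], [v_0,v_3,v_5], [v_1,v_3,v_5], [v_1,v_4,v_5]

giving chain groups C_0 ≅ Z^6, C_1 ≅ Z^12, C_2 ≅ Z^6.

The boundary map ∂_1: C_1 → C_0 is given by ∂[p,q] = [q] − [p]. For instance
  ∂[v_1,v_4] = [v_4] − [v_1].
As a 6×12 matrix over Z this has rank 5, with invariant factors (1,1,1,1,1).

The boundary map ∂_2: C_2 → C_1 acts by ∂[p,q,r] = [q,r] − [p,r] + [p,q]. For instance
  ∂[v_0,v_1,v_4] = [v_1,v_4] − [v_0,v_4] + [v_0,v_1],
  ∂[v_0,v_2,v_4] = [v_2,v_4] − [v_0,v_4] + [v_0,v_2].
As a 12×6 matrix over Z this has rank 6, with invariant factors (1,1,1,1,1,1).

From H_k ≅ ker(∂_k) / im(∂_{k+1}) we obtain:

  H_0: rank C_0 − rank ∂_1 = 6 − 5 = 1, and the invariant factors of ∂_1 are all 1, so H_0 = Z.
  H_1: rank ker ∂_1 − rank ∂_2 = (12 − 5) − 6 = 1, and the invariant factors of ∂_2 are all 1, so H_1 = Z.
  H_2: rank ker ∂_2 − rank ∂_3 = (6 − 6) − 0 = 0, and there is no ∂_3, so H_2 = 0.

(K is a triangulation of the cylinder S^1 x I.)

H_0 ≅ Z,  H_1 ≅ Z,  H_2 = 0.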